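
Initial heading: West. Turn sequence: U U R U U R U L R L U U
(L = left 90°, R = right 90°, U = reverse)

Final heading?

Start: West
  U (U-turn (180°)) -> East
  U (U-turn (180°)) -> West
  R (right (90° clockwise)) -> North
  U (U-turn (180°)) -> South
  U (U-turn (180°)) -> North
  R (right (90° clockwise)) -> East
  U (U-turn (180°)) -> West
  L (left (90° counter-clockwise)) -> South
  R (right (90° clockwise)) -> West
  L (left (90° counter-clockwise)) -> South
  U (U-turn (180°)) -> North
  U (U-turn (180°)) -> South
Final: South

Answer: Final heading: South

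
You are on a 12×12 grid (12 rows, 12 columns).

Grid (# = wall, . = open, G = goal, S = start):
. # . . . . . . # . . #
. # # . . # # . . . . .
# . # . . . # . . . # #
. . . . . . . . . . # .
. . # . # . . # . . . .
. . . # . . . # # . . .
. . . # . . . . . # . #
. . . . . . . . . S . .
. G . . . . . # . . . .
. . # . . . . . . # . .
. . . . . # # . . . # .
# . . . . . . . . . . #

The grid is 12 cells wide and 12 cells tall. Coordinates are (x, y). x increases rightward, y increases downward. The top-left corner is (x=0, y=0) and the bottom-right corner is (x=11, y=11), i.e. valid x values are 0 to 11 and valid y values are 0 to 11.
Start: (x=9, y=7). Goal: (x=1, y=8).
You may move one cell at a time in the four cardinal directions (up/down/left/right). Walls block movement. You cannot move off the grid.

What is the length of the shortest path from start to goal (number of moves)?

Answer: Shortest path length: 9

Derivation:
BFS from (x=9, y=7) until reaching (x=1, y=8):
  Distance 0: (x=9, y=7)
  Distance 1: (x=8, y=7), (x=10, y=7), (x=9, y=8)
  Distance 2: (x=8, y=6), (x=10, y=6), (x=7, y=7), (x=11, y=7), (x=8, y=8), (x=10, y=8)
  Distance 3: (x=10, y=5), (x=7, y=6), (x=6, y=7), (x=11, y=8), (x=8, y=9), (x=10, y=9)
  Distance 4: (x=10, y=4), (x=9, y=5), (x=11, y=5), (x=6, y=6), (x=5, y=7), (x=6, y=8), (x=7, y=9), (x=11, y=9), (x=8, y=10)
  Distance 5: (x=9, y=4), (x=11, y=4), (x=6, y=5), (x=5, y=6), (x=4, y=7), (x=5, y=8), (x=6, y=9), (x=7, y=10), (x=9, y=10), (x=11, y=10), (x=8, y=11)
  Distance 6: (x=9, y=3), (x=11, y=3), (x=6, y=4), (x=8, y=4), (x=5, y=5), (x=4, y=6), (x=3, y=7), (x=4, y=8), (x=5, y=9), (x=7, y=11), (x=9, y=11)
  Distance 7: (x=9, y=2), (x=6, y=3), (x=8, y=3), (x=5, y=4), (x=4, y=5), (x=2, y=7), (x=3, y=8), (x=4, y=9), (x=6, y=11), (x=10, y=11)
  Distance 8: (x=9, y=1), (x=8, y=2), (x=5, y=3), (x=7, y=3), (x=2, y=6), (x=1, y=7), (x=2, y=8), (x=3, y=9), (x=4, y=10), (x=5, y=11)
  Distance 9: (x=9, y=0), (x=8, y=1), (x=10, y=1), (x=5, y=2), (x=7, y=2), (x=4, y=3), (x=2, y=5), (x=1, y=6), (x=0, y=7), (x=1, y=8), (x=3, y=10), (x=4, y=11)  <- goal reached here
One shortest path (9 moves): (x=9, y=7) -> (x=8, y=7) -> (x=7, y=7) -> (x=6, y=7) -> (x=5, y=7) -> (x=4, y=7) -> (x=3, y=7) -> (x=2, y=7) -> (x=1, y=7) -> (x=1, y=8)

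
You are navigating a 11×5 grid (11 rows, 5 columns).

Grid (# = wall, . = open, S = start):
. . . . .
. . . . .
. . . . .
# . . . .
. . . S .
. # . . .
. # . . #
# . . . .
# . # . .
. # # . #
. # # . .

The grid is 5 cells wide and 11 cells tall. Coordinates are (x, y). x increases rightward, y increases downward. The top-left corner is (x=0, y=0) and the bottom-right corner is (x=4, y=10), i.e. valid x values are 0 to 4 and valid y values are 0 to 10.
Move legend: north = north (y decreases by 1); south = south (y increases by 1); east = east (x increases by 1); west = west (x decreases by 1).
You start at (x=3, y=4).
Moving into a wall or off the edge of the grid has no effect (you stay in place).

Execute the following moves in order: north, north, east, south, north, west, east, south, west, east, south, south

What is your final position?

Answer: Final position: (x=4, y=5)

Derivation:
Start: (x=3, y=4)
  north (north): (x=3, y=4) -> (x=3, y=3)
  north (north): (x=3, y=3) -> (x=3, y=2)
  east (east): (x=3, y=2) -> (x=4, y=2)
  south (south): (x=4, y=2) -> (x=4, y=3)
  north (north): (x=4, y=3) -> (x=4, y=2)
  west (west): (x=4, y=2) -> (x=3, y=2)
  east (east): (x=3, y=2) -> (x=4, y=2)
  south (south): (x=4, y=2) -> (x=4, y=3)
  west (west): (x=4, y=3) -> (x=3, y=3)
  east (east): (x=3, y=3) -> (x=4, y=3)
  south (south): (x=4, y=3) -> (x=4, y=4)
  south (south): (x=4, y=4) -> (x=4, y=5)
Final: (x=4, y=5)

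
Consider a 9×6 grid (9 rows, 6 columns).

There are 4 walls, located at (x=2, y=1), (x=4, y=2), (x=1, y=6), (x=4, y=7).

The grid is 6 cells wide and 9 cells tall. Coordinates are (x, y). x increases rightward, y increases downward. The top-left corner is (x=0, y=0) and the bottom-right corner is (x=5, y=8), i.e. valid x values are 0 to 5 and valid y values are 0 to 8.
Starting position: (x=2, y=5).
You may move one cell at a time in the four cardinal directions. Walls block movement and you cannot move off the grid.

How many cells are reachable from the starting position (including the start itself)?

Answer: Reachable cells: 50

Derivation:
BFS flood-fill from (x=2, y=5):
  Distance 0: (x=2, y=5)
  Distance 1: (x=2, y=4), (x=1, y=5), (x=3, y=5), (x=2, y=6)
  Distance 2: (x=2, y=3), (x=1, y=4), (x=3, y=4), (x=0, y=5), (x=4, y=5), (x=3, y=6), (x=2, y=7)
  Distance 3: (x=2, y=2), (x=1, y=3), (x=3, y=3), (x=0, y=4), (x=4, y=4), (x=5, y=5), (x=0, y=6), (x=4, y=6), (x=1, y=7), (x=3, y=7), (x=2, y=8)
  Distance 4: (x=1, y=2), (x=3, y=2), (x=0, y=3), (x=4, y=3), (x=5, y=4), (x=5, y=6), (x=0, y=7), (x=1, y=8), (x=3, y=8)
  Distance 5: (x=1, y=1), (x=3, y=1), (x=0, y=2), (x=5, y=3), (x=5, y=7), (x=0, y=8), (x=4, y=8)
  Distance 6: (x=1, y=0), (x=3, y=0), (x=0, y=1), (x=4, y=1), (x=5, y=2), (x=5, y=8)
  Distance 7: (x=0, y=0), (x=2, y=0), (x=4, y=0), (x=5, y=1)
  Distance 8: (x=5, y=0)
Total reachable: 50 (grid has 50 open cells total)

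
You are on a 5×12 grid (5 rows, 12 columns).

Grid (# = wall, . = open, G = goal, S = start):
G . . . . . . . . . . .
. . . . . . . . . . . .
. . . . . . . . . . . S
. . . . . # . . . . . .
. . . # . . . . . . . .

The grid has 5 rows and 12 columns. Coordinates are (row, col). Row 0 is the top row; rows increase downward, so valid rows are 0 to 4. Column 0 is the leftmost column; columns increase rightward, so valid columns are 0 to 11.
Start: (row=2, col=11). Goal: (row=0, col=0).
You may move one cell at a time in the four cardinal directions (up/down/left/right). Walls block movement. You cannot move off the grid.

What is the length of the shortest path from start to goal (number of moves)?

Answer: Shortest path length: 13

Derivation:
BFS from (row=2, col=11) until reaching (row=0, col=0):
  Distance 0: (row=2, col=11)
  Distance 1: (row=1, col=11), (row=2, col=10), (row=3, col=11)
  Distance 2: (row=0, col=11), (row=1, col=10), (row=2, col=9), (row=3, col=10), (row=4, col=11)
  Distance 3: (row=0, col=10), (row=1, col=9), (row=2, col=8), (row=3, col=9), (row=4, col=10)
  Distance 4: (row=0, col=9), (row=1, col=8), (row=2, col=7), (row=3, col=8), (row=4, col=9)
  Distance 5: (row=0, col=8), (row=1, col=7), (row=2, col=6), (row=3, col=7), (row=4, col=8)
  Distance 6: (row=0, col=7), (row=1, col=6), (row=2, col=5), (row=3, col=6), (row=4, col=7)
  Distance 7: (row=0, col=6), (row=1, col=5), (row=2, col=4), (row=4, col=6)
  Distance 8: (row=0, col=5), (row=1, col=4), (row=2, col=3), (row=3, col=4), (row=4, col=5)
  Distance 9: (row=0, col=4), (row=1, col=3), (row=2, col=2), (row=3, col=3), (row=4, col=4)
  Distance 10: (row=0, col=3), (row=1, col=2), (row=2, col=1), (row=3, col=2)
  Distance 11: (row=0, col=2), (row=1, col=1), (row=2, col=0), (row=3, col=1), (row=4, col=2)
  Distance 12: (row=0, col=1), (row=1, col=0), (row=3, col=0), (row=4, col=1)
  Distance 13: (row=0, col=0), (row=4, col=0)  <- goal reached here
One shortest path (13 moves): (row=2, col=11) -> (row=2, col=10) -> (row=2, col=9) -> (row=2, col=8) -> (row=2, col=7) -> (row=2, col=6) -> (row=2, col=5) -> (row=2, col=4) -> (row=2, col=3) -> (row=2, col=2) -> (row=2, col=1) -> (row=2, col=0) -> (row=1, col=0) -> (row=0, col=0)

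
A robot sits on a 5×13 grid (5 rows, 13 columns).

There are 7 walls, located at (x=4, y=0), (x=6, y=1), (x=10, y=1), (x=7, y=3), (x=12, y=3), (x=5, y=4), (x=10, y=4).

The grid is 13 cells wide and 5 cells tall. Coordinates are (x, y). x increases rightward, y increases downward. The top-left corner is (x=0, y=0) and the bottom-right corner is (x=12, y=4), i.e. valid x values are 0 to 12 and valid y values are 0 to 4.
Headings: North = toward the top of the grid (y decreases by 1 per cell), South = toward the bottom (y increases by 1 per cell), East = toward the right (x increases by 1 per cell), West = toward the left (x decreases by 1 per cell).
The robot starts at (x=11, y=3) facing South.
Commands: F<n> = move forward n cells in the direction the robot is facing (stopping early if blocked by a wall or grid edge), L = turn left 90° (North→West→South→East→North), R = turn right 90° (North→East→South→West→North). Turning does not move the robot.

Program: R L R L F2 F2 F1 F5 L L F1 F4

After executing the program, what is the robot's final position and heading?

Answer: Final position: (x=11, y=0), facing North

Derivation:
Start: (x=11, y=3), facing South
  R: turn right, now facing West
  L: turn left, now facing South
  R: turn right, now facing West
  L: turn left, now facing South
  F2: move forward 1/2 (blocked), now at (x=11, y=4)
  F2: move forward 0/2 (blocked), now at (x=11, y=4)
  F1: move forward 0/1 (blocked), now at (x=11, y=4)
  F5: move forward 0/5 (blocked), now at (x=11, y=4)
  L: turn left, now facing East
  L: turn left, now facing North
  F1: move forward 1, now at (x=11, y=3)
  F4: move forward 3/4 (blocked), now at (x=11, y=0)
Final: (x=11, y=0), facing North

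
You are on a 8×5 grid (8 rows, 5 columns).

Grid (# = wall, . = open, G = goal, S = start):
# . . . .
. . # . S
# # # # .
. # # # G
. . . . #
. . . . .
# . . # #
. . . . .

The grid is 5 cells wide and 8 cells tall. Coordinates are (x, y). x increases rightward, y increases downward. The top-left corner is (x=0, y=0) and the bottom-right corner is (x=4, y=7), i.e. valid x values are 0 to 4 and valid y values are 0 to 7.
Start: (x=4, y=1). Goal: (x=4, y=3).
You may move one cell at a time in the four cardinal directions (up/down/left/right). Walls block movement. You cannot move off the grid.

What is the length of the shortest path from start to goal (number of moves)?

BFS from (x=4, y=1) until reaching (x=4, y=3):
  Distance 0: (x=4, y=1)
  Distance 1: (x=4, y=0), (x=3, y=1), (x=4, y=2)
  Distance 2: (x=3, y=0), (x=4, y=3)  <- goal reached here
One shortest path (2 moves): (x=4, y=1) -> (x=4, y=2) -> (x=4, y=3)

Answer: Shortest path length: 2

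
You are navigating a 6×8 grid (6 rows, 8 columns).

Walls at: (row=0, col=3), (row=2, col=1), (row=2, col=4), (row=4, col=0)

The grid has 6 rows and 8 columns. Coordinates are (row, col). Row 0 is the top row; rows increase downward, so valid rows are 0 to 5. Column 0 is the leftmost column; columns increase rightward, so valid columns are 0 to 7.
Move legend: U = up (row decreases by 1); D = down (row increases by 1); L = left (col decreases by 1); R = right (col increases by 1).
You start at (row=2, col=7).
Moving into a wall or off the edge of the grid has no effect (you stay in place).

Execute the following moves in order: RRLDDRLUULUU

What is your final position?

Start: (row=2, col=7)
  R (right): blocked, stay at (row=2, col=7)
  R (right): blocked, stay at (row=2, col=7)
  L (left): (row=2, col=7) -> (row=2, col=6)
  D (down): (row=2, col=6) -> (row=3, col=6)
  D (down): (row=3, col=6) -> (row=4, col=6)
  R (right): (row=4, col=6) -> (row=4, col=7)
  L (left): (row=4, col=7) -> (row=4, col=6)
  U (up): (row=4, col=6) -> (row=3, col=6)
  U (up): (row=3, col=6) -> (row=2, col=6)
  L (left): (row=2, col=6) -> (row=2, col=5)
  U (up): (row=2, col=5) -> (row=1, col=5)
  U (up): (row=1, col=5) -> (row=0, col=5)
Final: (row=0, col=5)

Answer: Final position: (row=0, col=5)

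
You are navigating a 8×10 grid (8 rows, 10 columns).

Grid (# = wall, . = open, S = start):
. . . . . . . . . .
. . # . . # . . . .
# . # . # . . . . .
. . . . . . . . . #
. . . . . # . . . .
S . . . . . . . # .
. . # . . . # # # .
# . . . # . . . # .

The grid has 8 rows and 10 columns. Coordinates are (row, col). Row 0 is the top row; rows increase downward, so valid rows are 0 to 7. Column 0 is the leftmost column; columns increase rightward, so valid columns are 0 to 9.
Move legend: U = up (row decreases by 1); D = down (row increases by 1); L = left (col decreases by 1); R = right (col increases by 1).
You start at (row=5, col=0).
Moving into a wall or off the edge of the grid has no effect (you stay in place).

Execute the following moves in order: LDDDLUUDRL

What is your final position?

Start: (row=5, col=0)
  L (left): blocked, stay at (row=5, col=0)
  D (down): (row=5, col=0) -> (row=6, col=0)
  D (down): blocked, stay at (row=6, col=0)
  D (down): blocked, stay at (row=6, col=0)
  L (left): blocked, stay at (row=6, col=0)
  U (up): (row=6, col=0) -> (row=5, col=0)
  U (up): (row=5, col=0) -> (row=4, col=0)
  D (down): (row=4, col=0) -> (row=5, col=0)
  R (right): (row=5, col=0) -> (row=5, col=1)
  L (left): (row=5, col=1) -> (row=5, col=0)
Final: (row=5, col=0)

Answer: Final position: (row=5, col=0)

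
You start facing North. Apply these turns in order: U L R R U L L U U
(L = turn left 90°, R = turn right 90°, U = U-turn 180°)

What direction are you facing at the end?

Answer: Final heading: West

Derivation:
Start: North
  U (U-turn (180°)) -> South
  L (left (90° counter-clockwise)) -> East
  R (right (90° clockwise)) -> South
  R (right (90° clockwise)) -> West
  U (U-turn (180°)) -> East
  L (left (90° counter-clockwise)) -> North
  L (left (90° counter-clockwise)) -> West
  U (U-turn (180°)) -> East
  U (U-turn (180°)) -> West
Final: West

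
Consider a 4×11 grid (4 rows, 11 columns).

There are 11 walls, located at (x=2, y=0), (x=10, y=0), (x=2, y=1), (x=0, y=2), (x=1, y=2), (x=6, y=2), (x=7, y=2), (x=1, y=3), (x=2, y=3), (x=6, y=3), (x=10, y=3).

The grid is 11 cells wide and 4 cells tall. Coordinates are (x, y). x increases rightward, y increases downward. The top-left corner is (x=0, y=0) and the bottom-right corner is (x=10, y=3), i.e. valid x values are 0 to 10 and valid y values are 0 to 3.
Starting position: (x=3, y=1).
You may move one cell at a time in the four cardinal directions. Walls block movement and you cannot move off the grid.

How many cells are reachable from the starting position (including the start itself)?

Answer: Reachable cells: 28

Derivation:
BFS flood-fill from (x=3, y=1):
  Distance 0: (x=3, y=1)
  Distance 1: (x=3, y=0), (x=4, y=1), (x=3, y=2)
  Distance 2: (x=4, y=0), (x=5, y=1), (x=2, y=2), (x=4, y=2), (x=3, y=3)
  Distance 3: (x=5, y=0), (x=6, y=1), (x=5, y=2), (x=4, y=3)
  Distance 4: (x=6, y=0), (x=7, y=1), (x=5, y=3)
  Distance 5: (x=7, y=0), (x=8, y=1)
  Distance 6: (x=8, y=0), (x=9, y=1), (x=8, y=2)
  Distance 7: (x=9, y=0), (x=10, y=1), (x=9, y=2), (x=8, y=3)
  Distance 8: (x=10, y=2), (x=7, y=3), (x=9, y=3)
Total reachable: 28 (grid has 33 open cells total)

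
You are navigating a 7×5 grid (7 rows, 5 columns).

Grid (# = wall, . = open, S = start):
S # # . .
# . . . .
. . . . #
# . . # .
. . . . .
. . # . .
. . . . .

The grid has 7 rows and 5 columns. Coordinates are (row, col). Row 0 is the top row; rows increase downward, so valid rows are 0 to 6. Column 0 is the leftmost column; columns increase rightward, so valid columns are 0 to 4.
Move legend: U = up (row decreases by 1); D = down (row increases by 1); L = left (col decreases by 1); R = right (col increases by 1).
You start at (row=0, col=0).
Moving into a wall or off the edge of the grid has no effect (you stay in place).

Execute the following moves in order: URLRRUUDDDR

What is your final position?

Answer: Final position: (row=0, col=0)

Derivation:
Start: (row=0, col=0)
  U (up): blocked, stay at (row=0, col=0)
  R (right): blocked, stay at (row=0, col=0)
  L (left): blocked, stay at (row=0, col=0)
  R (right): blocked, stay at (row=0, col=0)
  R (right): blocked, stay at (row=0, col=0)
  U (up): blocked, stay at (row=0, col=0)
  U (up): blocked, stay at (row=0, col=0)
  [×3]D (down): blocked, stay at (row=0, col=0)
  R (right): blocked, stay at (row=0, col=0)
Final: (row=0, col=0)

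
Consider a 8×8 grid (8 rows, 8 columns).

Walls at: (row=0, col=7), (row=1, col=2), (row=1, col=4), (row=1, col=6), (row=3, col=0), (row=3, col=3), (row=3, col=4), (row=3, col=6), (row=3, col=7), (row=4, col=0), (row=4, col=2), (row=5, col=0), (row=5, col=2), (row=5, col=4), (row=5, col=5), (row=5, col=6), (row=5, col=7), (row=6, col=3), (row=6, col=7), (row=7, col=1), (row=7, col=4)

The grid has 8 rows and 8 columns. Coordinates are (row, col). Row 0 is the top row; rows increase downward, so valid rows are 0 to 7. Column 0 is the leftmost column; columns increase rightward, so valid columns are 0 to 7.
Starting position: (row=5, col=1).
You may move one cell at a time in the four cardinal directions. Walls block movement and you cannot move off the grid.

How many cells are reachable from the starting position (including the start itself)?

Answer: Reachable cells: 37

Derivation:
BFS flood-fill from (row=5, col=1):
  Distance 0: (row=5, col=1)
  Distance 1: (row=4, col=1), (row=6, col=1)
  Distance 2: (row=3, col=1), (row=6, col=0), (row=6, col=2)
  Distance 3: (row=2, col=1), (row=3, col=2), (row=7, col=0), (row=7, col=2)
  Distance 4: (row=1, col=1), (row=2, col=0), (row=2, col=2), (row=7, col=3)
  Distance 5: (row=0, col=1), (row=1, col=0), (row=2, col=3)
  Distance 6: (row=0, col=0), (row=0, col=2), (row=1, col=3), (row=2, col=4)
  Distance 7: (row=0, col=3), (row=2, col=5)
  Distance 8: (row=0, col=4), (row=1, col=5), (row=2, col=6), (row=3, col=5)
  Distance 9: (row=0, col=5), (row=2, col=7), (row=4, col=5)
  Distance 10: (row=0, col=6), (row=1, col=7), (row=4, col=4), (row=4, col=6)
  Distance 11: (row=4, col=3), (row=4, col=7)
  Distance 12: (row=5, col=3)
Total reachable: 37 (grid has 43 open cells total)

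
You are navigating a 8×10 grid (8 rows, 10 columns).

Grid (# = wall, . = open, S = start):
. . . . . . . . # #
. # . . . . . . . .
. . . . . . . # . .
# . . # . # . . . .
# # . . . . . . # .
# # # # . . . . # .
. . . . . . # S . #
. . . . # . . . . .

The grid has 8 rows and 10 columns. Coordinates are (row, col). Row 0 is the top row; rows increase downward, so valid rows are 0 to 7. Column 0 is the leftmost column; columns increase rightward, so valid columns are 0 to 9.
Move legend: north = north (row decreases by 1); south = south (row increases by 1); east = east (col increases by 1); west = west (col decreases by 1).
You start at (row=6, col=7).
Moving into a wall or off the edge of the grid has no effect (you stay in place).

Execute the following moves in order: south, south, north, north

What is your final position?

Start: (row=6, col=7)
  south (south): (row=6, col=7) -> (row=7, col=7)
  south (south): blocked, stay at (row=7, col=7)
  north (north): (row=7, col=7) -> (row=6, col=7)
  north (north): (row=6, col=7) -> (row=5, col=7)
Final: (row=5, col=7)

Answer: Final position: (row=5, col=7)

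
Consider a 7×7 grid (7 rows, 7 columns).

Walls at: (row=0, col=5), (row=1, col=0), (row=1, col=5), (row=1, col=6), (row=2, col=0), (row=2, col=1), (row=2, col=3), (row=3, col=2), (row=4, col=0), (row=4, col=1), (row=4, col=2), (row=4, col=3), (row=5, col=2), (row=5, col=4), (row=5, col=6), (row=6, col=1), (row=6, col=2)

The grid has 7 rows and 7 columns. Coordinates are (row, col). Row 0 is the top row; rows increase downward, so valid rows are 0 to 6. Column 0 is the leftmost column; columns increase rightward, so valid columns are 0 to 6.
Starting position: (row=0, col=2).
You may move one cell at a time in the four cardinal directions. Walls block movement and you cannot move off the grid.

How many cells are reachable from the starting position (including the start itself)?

Answer: Reachable cells: 26

Derivation:
BFS flood-fill from (row=0, col=2):
  Distance 0: (row=0, col=2)
  Distance 1: (row=0, col=1), (row=0, col=3), (row=1, col=2)
  Distance 2: (row=0, col=0), (row=0, col=4), (row=1, col=1), (row=1, col=3), (row=2, col=2)
  Distance 3: (row=1, col=4)
  Distance 4: (row=2, col=4)
  Distance 5: (row=2, col=5), (row=3, col=4)
  Distance 6: (row=2, col=6), (row=3, col=3), (row=3, col=5), (row=4, col=4)
  Distance 7: (row=3, col=6), (row=4, col=5)
  Distance 8: (row=4, col=6), (row=5, col=5)
  Distance 9: (row=6, col=5)
  Distance 10: (row=6, col=4), (row=6, col=6)
  Distance 11: (row=6, col=3)
  Distance 12: (row=5, col=3)
Total reachable: 26 (grid has 32 open cells total)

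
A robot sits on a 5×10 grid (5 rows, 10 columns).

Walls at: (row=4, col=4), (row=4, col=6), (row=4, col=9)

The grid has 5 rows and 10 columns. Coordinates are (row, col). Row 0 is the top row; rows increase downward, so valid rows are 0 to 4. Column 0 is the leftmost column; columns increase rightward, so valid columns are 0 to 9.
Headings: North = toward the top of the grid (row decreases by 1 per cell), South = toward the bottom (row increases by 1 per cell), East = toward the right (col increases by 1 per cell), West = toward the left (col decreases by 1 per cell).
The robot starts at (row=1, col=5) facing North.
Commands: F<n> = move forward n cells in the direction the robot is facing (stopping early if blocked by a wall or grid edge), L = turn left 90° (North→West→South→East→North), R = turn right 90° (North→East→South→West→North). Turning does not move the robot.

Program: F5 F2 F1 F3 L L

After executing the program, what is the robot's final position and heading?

Answer: Final position: (row=0, col=5), facing South

Derivation:
Start: (row=1, col=5), facing North
  F5: move forward 1/5 (blocked), now at (row=0, col=5)
  F2: move forward 0/2 (blocked), now at (row=0, col=5)
  F1: move forward 0/1 (blocked), now at (row=0, col=5)
  F3: move forward 0/3 (blocked), now at (row=0, col=5)
  L: turn left, now facing West
  L: turn left, now facing South
Final: (row=0, col=5), facing South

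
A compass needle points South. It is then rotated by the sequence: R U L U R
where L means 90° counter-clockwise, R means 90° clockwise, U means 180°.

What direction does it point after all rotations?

Start: South
  R (right (90° clockwise)) -> West
  U (U-turn (180°)) -> East
  L (left (90° counter-clockwise)) -> North
  U (U-turn (180°)) -> South
  R (right (90° clockwise)) -> West
Final: West

Answer: Final heading: West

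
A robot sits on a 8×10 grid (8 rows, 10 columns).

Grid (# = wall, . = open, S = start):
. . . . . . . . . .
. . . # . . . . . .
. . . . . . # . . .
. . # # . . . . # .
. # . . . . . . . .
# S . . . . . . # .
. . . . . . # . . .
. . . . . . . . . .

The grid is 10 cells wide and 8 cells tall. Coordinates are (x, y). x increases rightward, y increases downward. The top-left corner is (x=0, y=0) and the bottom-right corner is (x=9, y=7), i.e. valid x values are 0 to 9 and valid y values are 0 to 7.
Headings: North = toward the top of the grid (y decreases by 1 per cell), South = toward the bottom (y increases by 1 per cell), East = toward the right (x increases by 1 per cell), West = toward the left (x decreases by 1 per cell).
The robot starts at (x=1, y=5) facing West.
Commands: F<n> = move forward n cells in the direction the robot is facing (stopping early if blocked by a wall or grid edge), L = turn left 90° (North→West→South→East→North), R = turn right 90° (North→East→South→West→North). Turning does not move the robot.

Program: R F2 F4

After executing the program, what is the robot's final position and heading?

Answer: Final position: (x=1, y=5), facing North

Derivation:
Start: (x=1, y=5), facing West
  R: turn right, now facing North
  F2: move forward 0/2 (blocked), now at (x=1, y=5)
  F4: move forward 0/4 (blocked), now at (x=1, y=5)
Final: (x=1, y=5), facing North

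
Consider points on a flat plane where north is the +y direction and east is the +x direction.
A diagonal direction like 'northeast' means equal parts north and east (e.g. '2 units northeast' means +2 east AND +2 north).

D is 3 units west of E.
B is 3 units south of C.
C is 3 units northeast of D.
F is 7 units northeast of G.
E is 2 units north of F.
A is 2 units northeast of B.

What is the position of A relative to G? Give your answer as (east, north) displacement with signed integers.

Answer: A is at (east=9, north=11) relative to G.

Derivation:
Place G at the origin (east=0, north=0).
  F is 7 units northeast of G: delta (east=+7, north=+7); F at (east=7, north=7).
  E is 2 units north of F: delta (east=+0, north=+2); E at (east=7, north=9).
  D is 3 units west of E: delta (east=-3, north=+0); D at (east=4, north=9).
  C is 3 units northeast of D: delta (east=+3, north=+3); C at (east=7, north=12).
  B is 3 units south of C: delta (east=+0, north=-3); B at (east=7, north=9).
  A is 2 units northeast of B: delta (east=+2, north=+2); A at (east=9, north=11).
Therefore A relative to G: (east=9, north=11).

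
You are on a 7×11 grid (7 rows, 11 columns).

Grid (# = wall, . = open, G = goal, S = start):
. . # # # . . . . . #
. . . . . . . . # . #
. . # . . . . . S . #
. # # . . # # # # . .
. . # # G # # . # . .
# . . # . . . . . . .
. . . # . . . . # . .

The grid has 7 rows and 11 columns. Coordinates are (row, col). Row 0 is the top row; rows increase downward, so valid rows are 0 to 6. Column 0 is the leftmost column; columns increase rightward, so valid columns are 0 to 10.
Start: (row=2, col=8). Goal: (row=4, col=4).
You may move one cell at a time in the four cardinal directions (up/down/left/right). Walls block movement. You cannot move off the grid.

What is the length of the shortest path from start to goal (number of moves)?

BFS from (row=2, col=8) until reaching (row=4, col=4):
  Distance 0: (row=2, col=8)
  Distance 1: (row=2, col=7), (row=2, col=9)
  Distance 2: (row=1, col=7), (row=1, col=9), (row=2, col=6), (row=3, col=9)
  Distance 3: (row=0, col=7), (row=0, col=9), (row=1, col=6), (row=2, col=5), (row=3, col=10), (row=4, col=9)
  Distance 4: (row=0, col=6), (row=0, col=8), (row=1, col=5), (row=2, col=4), (row=4, col=10), (row=5, col=9)
  Distance 5: (row=0, col=5), (row=1, col=4), (row=2, col=3), (row=3, col=4), (row=5, col=8), (row=5, col=10), (row=6, col=9)
  Distance 6: (row=1, col=3), (row=3, col=3), (row=4, col=4), (row=5, col=7), (row=6, col=10)  <- goal reached here
One shortest path (6 moves): (row=2, col=8) -> (row=2, col=7) -> (row=2, col=6) -> (row=2, col=5) -> (row=2, col=4) -> (row=3, col=4) -> (row=4, col=4)

Answer: Shortest path length: 6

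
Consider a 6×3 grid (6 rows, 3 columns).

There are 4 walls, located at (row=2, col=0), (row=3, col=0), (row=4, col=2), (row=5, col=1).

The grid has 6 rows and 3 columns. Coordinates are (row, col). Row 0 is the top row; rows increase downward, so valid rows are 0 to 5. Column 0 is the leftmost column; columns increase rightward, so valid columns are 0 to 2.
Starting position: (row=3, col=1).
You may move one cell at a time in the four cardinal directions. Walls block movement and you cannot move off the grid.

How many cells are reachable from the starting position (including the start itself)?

BFS flood-fill from (row=3, col=1):
  Distance 0: (row=3, col=1)
  Distance 1: (row=2, col=1), (row=3, col=2), (row=4, col=1)
  Distance 2: (row=1, col=1), (row=2, col=2), (row=4, col=0)
  Distance 3: (row=0, col=1), (row=1, col=0), (row=1, col=2), (row=5, col=0)
  Distance 4: (row=0, col=0), (row=0, col=2)
Total reachable: 13 (grid has 14 open cells total)

Answer: Reachable cells: 13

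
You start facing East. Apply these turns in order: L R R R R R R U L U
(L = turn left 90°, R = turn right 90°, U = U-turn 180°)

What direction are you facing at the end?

Start: East
  L (left (90° counter-clockwise)) -> North
  R (right (90° clockwise)) -> East
  R (right (90° clockwise)) -> South
  R (right (90° clockwise)) -> West
  R (right (90° clockwise)) -> North
  R (right (90° clockwise)) -> East
  R (right (90° clockwise)) -> South
  U (U-turn (180°)) -> North
  L (left (90° counter-clockwise)) -> West
  U (U-turn (180°)) -> East
Final: East

Answer: Final heading: East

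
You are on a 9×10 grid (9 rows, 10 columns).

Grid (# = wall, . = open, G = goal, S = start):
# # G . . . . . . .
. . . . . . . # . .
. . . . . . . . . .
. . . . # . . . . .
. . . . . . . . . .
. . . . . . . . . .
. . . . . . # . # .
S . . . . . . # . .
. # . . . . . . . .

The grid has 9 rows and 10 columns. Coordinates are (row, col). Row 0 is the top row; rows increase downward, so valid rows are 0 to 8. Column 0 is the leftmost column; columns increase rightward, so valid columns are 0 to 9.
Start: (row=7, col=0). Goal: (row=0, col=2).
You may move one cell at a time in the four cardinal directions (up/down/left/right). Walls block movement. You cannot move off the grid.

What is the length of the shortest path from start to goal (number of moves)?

BFS from (row=7, col=0) until reaching (row=0, col=2):
  Distance 0: (row=7, col=0)
  Distance 1: (row=6, col=0), (row=7, col=1), (row=8, col=0)
  Distance 2: (row=5, col=0), (row=6, col=1), (row=7, col=2)
  Distance 3: (row=4, col=0), (row=5, col=1), (row=6, col=2), (row=7, col=3), (row=8, col=2)
  Distance 4: (row=3, col=0), (row=4, col=1), (row=5, col=2), (row=6, col=3), (row=7, col=4), (row=8, col=3)
  Distance 5: (row=2, col=0), (row=3, col=1), (row=4, col=2), (row=5, col=3), (row=6, col=4), (row=7, col=5), (row=8, col=4)
  Distance 6: (row=1, col=0), (row=2, col=1), (row=3, col=2), (row=4, col=3), (row=5, col=4), (row=6, col=5), (row=7, col=6), (row=8, col=5)
  Distance 7: (row=1, col=1), (row=2, col=2), (row=3, col=3), (row=4, col=4), (row=5, col=5), (row=8, col=6)
  Distance 8: (row=1, col=2), (row=2, col=3), (row=4, col=5), (row=5, col=6), (row=8, col=7)
  Distance 9: (row=0, col=2), (row=1, col=3), (row=2, col=4), (row=3, col=5), (row=4, col=6), (row=5, col=7), (row=8, col=8)  <- goal reached here
One shortest path (9 moves): (row=7, col=0) -> (row=7, col=1) -> (row=7, col=2) -> (row=6, col=2) -> (row=5, col=2) -> (row=4, col=2) -> (row=3, col=2) -> (row=2, col=2) -> (row=1, col=2) -> (row=0, col=2)

Answer: Shortest path length: 9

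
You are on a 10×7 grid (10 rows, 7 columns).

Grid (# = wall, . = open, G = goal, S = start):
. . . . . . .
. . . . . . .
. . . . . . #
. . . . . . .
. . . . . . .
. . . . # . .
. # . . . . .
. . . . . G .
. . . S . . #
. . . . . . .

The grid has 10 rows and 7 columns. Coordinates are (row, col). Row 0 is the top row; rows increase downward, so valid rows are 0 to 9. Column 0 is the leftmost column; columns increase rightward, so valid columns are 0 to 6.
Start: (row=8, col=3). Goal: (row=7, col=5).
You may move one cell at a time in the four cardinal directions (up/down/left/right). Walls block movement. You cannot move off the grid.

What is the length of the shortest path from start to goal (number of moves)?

Answer: Shortest path length: 3

Derivation:
BFS from (row=8, col=3) until reaching (row=7, col=5):
  Distance 0: (row=8, col=3)
  Distance 1: (row=7, col=3), (row=8, col=2), (row=8, col=4), (row=9, col=3)
  Distance 2: (row=6, col=3), (row=7, col=2), (row=7, col=4), (row=8, col=1), (row=8, col=5), (row=9, col=2), (row=9, col=4)
  Distance 3: (row=5, col=3), (row=6, col=2), (row=6, col=4), (row=7, col=1), (row=7, col=5), (row=8, col=0), (row=9, col=1), (row=9, col=5)  <- goal reached here
One shortest path (3 moves): (row=8, col=3) -> (row=8, col=4) -> (row=8, col=5) -> (row=7, col=5)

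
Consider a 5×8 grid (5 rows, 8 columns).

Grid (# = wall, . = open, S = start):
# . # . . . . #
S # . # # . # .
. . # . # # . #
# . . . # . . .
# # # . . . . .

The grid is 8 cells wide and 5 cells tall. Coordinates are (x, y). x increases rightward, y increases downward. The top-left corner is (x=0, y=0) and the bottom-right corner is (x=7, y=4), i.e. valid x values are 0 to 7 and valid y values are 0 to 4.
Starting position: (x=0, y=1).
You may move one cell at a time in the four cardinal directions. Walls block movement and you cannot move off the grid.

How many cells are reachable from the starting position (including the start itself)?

Answer: Reachable cells: 16

Derivation:
BFS flood-fill from (x=0, y=1):
  Distance 0: (x=0, y=1)
  Distance 1: (x=0, y=2)
  Distance 2: (x=1, y=2)
  Distance 3: (x=1, y=3)
  Distance 4: (x=2, y=3)
  Distance 5: (x=3, y=3)
  Distance 6: (x=3, y=2), (x=3, y=4)
  Distance 7: (x=4, y=4)
  Distance 8: (x=5, y=4)
  Distance 9: (x=5, y=3), (x=6, y=4)
  Distance 10: (x=6, y=3), (x=7, y=4)
  Distance 11: (x=6, y=2), (x=7, y=3)
Total reachable: 16 (grid has 24 open cells total)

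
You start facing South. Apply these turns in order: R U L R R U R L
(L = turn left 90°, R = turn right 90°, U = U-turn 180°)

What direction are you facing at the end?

Answer: Final heading: North

Derivation:
Start: South
  R (right (90° clockwise)) -> West
  U (U-turn (180°)) -> East
  L (left (90° counter-clockwise)) -> North
  R (right (90° clockwise)) -> East
  R (right (90° clockwise)) -> South
  U (U-turn (180°)) -> North
  R (right (90° clockwise)) -> East
  L (left (90° counter-clockwise)) -> North
Final: North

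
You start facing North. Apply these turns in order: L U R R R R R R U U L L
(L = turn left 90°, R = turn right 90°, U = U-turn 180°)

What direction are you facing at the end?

Start: North
  L (left (90° counter-clockwise)) -> West
  U (U-turn (180°)) -> East
  R (right (90° clockwise)) -> South
  R (right (90° clockwise)) -> West
  R (right (90° clockwise)) -> North
  R (right (90° clockwise)) -> East
  R (right (90° clockwise)) -> South
  R (right (90° clockwise)) -> West
  U (U-turn (180°)) -> East
  U (U-turn (180°)) -> West
  L (left (90° counter-clockwise)) -> South
  L (left (90° counter-clockwise)) -> East
Final: East

Answer: Final heading: East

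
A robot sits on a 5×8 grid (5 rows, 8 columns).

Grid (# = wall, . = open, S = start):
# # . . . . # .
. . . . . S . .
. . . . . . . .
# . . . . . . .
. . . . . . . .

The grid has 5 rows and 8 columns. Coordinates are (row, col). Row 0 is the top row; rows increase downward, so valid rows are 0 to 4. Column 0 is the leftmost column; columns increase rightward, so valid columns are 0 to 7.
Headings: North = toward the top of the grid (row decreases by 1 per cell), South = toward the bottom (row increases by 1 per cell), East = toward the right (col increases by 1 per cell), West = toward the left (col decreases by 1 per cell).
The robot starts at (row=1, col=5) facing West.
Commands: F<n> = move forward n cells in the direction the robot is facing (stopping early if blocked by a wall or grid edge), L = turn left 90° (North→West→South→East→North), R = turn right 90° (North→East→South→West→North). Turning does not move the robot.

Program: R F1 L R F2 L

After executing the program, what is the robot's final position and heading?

Answer: Final position: (row=0, col=5), facing West

Derivation:
Start: (row=1, col=5), facing West
  R: turn right, now facing North
  F1: move forward 1, now at (row=0, col=5)
  L: turn left, now facing West
  R: turn right, now facing North
  F2: move forward 0/2 (blocked), now at (row=0, col=5)
  L: turn left, now facing West
Final: (row=0, col=5), facing West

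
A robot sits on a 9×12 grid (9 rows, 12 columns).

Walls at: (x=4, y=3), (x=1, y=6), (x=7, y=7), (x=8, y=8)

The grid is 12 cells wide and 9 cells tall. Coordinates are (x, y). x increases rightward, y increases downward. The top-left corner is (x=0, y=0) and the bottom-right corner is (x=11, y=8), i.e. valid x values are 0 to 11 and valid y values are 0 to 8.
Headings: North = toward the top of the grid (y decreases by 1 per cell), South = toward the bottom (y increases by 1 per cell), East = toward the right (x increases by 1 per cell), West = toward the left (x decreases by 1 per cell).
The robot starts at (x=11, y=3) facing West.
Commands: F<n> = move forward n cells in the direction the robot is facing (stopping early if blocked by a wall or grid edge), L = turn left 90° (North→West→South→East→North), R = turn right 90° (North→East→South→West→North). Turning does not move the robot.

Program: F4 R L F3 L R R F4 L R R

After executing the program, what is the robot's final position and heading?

Answer: Final position: (x=5, y=0), facing East

Derivation:
Start: (x=11, y=3), facing West
  F4: move forward 4, now at (x=7, y=3)
  R: turn right, now facing North
  L: turn left, now facing West
  F3: move forward 2/3 (blocked), now at (x=5, y=3)
  L: turn left, now facing South
  R: turn right, now facing West
  R: turn right, now facing North
  F4: move forward 3/4 (blocked), now at (x=5, y=0)
  L: turn left, now facing West
  R: turn right, now facing North
  R: turn right, now facing East
Final: (x=5, y=0), facing East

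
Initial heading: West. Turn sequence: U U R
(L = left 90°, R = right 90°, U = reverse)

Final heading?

Answer: Final heading: North

Derivation:
Start: West
  U (U-turn (180°)) -> East
  U (U-turn (180°)) -> West
  R (right (90° clockwise)) -> North
Final: North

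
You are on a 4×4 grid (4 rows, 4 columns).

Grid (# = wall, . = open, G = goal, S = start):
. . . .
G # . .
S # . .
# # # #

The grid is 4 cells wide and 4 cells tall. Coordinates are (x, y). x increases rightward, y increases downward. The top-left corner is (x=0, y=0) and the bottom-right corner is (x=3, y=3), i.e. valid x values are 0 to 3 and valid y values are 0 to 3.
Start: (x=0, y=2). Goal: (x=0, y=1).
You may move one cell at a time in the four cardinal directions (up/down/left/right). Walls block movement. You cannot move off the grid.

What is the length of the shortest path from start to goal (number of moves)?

BFS from (x=0, y=2) until reaching (x=0, y=1):
  Distance 0: (x=0, y=2)
  Distance 1: (x=0, y=1)  <- goal reached here
One shortest path (1 moves): (x=0, y=2) -> (x=0, y=1)

Answer: Shortest path length: 1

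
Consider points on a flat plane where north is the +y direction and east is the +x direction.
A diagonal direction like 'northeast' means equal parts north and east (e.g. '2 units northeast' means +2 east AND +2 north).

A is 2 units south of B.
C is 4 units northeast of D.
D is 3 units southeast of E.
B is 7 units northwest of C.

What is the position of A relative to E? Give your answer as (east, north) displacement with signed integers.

Answer: A is at (east=0, north=6) relative to E.

Derivation:
Place E at the origin (east=0, north=0).
  D is 3 units southeast of E: delta (east=+3, north=-3); D at (east=3, north=-3).
  C is 4 units northeast of D: delta (east=+4, north=+4); C at (east=7, north=1).
  B is 7 units northwest of C: delta (east=-7, north=+7); B at (east=0, north=8).
  A is 2 units south of B: delta (east=+0, north=-2); A at (east=0, north=6).
Therefore A relative to E: (east=0, north=6).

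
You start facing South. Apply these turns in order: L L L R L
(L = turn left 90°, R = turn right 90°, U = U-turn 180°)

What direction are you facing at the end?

Start: South
  L (left (90° counter-clockwise)) -> East
  L (left (90° counter-clockwise)) -> North
  L (left (90° counter-clockwise)) -> West
  R (right (90° clockwise)) -> North
  L (left (90° counter-clockwise)) -> West
Final: West

Answer: Final heading: West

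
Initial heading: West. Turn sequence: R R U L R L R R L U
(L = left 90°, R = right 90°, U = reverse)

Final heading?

Answer: Final heading: East

Derivation:
Start: West
  R (right (90° clockwise)) -> North
  R (right (90° clockwise)) -> East
  U (U-turn (180°)) -> West
  L (left (90° counter-clockwise)) -> South
  R (right (90° clockwise)) -> West
  L (left (90° counter-clockwise)) -> South
  R (right (90° clockwise)) -> West
  R (right (90° clockwise)) -> North
  L (left (90° counter-clockwise)) -> West
  U (U-turn (180°)) -> East
Final: East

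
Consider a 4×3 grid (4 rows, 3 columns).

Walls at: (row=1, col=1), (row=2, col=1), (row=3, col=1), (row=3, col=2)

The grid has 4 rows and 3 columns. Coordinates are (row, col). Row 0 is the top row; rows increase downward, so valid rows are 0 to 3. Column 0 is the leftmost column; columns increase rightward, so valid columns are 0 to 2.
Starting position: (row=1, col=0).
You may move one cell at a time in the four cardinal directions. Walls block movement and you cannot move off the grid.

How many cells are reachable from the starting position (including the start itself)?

Answer: Reachable cells: 8

Derivation:
BFS flood-fill from (row=1, col=0):
  Distance 0: (row=1, col=0)
  Distance 1: (row=0, col=0), (row=2, col=0)
  Distance 2: (row=0, col=1), (row=3, col=0)
  Distance 3: (row=0, col=2)
  Distance 4: (row=1, col=2)
  Distance 5: (row=2, col=2)
Total reachable: 8 (grid has 8 open cells total)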